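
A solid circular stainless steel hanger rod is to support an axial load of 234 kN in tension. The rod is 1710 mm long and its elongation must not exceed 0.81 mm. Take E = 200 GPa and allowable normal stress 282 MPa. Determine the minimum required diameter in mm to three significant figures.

56.1 mm

Required area A ≥ P/σ_allow = 234000/282 = 829.8 mm².
For a solid circular section, d ≥ √(4A/π) = 32.5 mm.
Elongation limit: A ≥ PL/(Eδ_allow) = 234000·1710/(200000·0.81) = 2470 mm² ⇒ d ≥ 56.08 mm.
The elongation limit governs.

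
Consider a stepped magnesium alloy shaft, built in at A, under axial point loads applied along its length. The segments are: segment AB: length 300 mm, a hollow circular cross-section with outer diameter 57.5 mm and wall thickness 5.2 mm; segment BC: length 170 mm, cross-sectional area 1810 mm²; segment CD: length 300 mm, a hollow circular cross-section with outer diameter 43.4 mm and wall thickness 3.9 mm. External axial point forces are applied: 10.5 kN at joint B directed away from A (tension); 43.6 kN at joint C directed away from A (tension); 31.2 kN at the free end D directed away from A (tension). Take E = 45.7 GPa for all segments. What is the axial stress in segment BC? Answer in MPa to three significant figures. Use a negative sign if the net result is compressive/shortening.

41.3 MPa

Internal axial forces (sectioning from the free end, tension +): N_CD = 31.2 kN, N_BC = 74.8 kN, N_AB = 85.3 kN.
σ_BC = N_BC/A_BC = 74800/1810 = 41.33 MPa.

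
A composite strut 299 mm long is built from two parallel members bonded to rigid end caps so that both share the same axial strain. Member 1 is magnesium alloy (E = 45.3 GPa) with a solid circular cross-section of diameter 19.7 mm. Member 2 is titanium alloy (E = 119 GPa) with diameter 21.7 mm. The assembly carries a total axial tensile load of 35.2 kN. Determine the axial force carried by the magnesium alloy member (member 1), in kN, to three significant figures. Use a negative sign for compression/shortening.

A_1 = 304.8 mm².
A_2 = 369.8 mm².
Equal strain + equilibrium ⇒ each member carries load in proportion to AE: A₁E₁ = 13810000 N, A₂E₂ = 44010000 N, ΣAE = 57820000 N.
F₁ = P·A₁E₁/ΣAE = 35200·13810000/57820000 = 8406 N.

8.41 kN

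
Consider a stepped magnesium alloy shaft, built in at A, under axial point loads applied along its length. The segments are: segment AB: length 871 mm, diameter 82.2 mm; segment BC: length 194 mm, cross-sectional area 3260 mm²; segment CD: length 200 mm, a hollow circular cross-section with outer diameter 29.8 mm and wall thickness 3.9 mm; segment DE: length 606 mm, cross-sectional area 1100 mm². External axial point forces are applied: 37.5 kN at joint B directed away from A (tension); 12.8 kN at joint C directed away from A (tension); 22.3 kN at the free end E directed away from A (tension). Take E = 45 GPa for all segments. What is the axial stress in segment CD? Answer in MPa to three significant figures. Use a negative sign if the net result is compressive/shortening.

70.3 MPa

Internal axial forces (sectioning from the free end, tension +): N_DE = 22.3 kN, N_CD = 22.3 kN, N_BC = 35.1 kN, N_AB = 72.6 kN.
A_CD = 317.3 mm².
σ_CD = N_CD/A_CD = 22300/317.3 = 70.27 MPa.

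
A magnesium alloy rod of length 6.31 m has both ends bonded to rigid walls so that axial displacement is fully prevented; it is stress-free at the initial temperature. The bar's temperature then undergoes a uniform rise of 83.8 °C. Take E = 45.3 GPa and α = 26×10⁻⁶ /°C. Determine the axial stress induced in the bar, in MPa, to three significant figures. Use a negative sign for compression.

-98.7 MPa

Free thermal expansion αLΔT = 26e-6 · 6310 · 83.8 = 13.75 mm.
The walls impose strain ε = −(13.75)/6310 = -2.1788e-03; σ = Eε = 45300 · -2.1788e-03 = -98.7 MPa.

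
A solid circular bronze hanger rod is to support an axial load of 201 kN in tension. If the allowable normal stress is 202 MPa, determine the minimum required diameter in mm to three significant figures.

35.6 mm

Required area A ≥ P/σ_allow = 201000/202 = 995 mm².
For a solid circular section, d ≥ √(4A/π) = 35.59 mm.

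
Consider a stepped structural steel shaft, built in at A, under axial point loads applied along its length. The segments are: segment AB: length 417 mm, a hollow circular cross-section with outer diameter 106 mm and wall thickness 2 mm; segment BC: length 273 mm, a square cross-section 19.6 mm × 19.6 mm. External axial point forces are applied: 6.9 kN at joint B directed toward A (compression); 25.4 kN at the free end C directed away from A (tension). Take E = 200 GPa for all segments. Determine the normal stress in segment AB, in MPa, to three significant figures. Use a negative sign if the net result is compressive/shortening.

28.3 MPa

Internal axial forces (sectioning from the free end, tension +): N_BC = 25.4 kN, N_AB = 18.5 kN.
A_AB = 653.5 mm².
σ_AB = N_AB/A_AB = 18500/653.5 = 28.31 MPa.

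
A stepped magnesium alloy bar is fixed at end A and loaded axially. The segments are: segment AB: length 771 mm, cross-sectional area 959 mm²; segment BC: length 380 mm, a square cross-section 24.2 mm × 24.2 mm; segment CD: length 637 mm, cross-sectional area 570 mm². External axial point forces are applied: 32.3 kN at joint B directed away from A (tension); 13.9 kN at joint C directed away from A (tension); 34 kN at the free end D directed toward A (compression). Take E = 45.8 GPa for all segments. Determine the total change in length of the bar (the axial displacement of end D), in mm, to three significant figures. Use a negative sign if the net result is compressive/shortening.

Internal axial forces (sectioning from the free end, tension +): N_CD = -34 kN, N_BC = -20.1 kN, N_AB = 12.2 kN.
A_BC = 585.6 mm².
δ_AB = 12200·771/(959·45800) = 0.2142 mm
δ_BC = -20100·380/(585.6·45800) = -0.2848 mm
δ_CD = -34000·637/(570·45800) = -0.8296 mm
δ = Σδ_i = -0.9002 mm.

-0.900 mm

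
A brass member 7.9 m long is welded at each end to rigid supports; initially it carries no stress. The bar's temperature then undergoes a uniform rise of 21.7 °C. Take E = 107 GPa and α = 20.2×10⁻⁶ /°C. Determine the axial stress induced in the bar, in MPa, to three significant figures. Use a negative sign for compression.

-46.9 MPa

Free thermal expansion αLΔT = 20.2e-6 · 7900 · 21.7 = 3.463 mm.
The walls impose strain ε = −(3.463)/7900 = -4.3834e-04; σ = Eε = 107000 · -4.3834e-04 = -46.9 MPa.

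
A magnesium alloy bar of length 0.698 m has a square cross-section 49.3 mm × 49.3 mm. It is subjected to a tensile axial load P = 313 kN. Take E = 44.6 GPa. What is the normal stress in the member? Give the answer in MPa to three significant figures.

A = 2430 mm².
σ = N/A = 313000/2430 = 128.8 MPa.

129 MPa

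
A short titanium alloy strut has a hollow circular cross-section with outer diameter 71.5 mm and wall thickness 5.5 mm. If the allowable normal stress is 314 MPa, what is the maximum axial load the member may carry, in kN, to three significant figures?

A = 1140 mm².
P_max = σ_allow · A = 314 · 1140 = 358100 N = 358.1 kN.

358 kN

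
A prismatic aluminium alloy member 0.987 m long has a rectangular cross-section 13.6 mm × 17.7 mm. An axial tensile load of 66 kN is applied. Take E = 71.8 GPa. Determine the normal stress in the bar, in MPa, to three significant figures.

A = 240.7 mm².
σ = N/A = 66000/240.7 = 274.2 MPa.

274 MPa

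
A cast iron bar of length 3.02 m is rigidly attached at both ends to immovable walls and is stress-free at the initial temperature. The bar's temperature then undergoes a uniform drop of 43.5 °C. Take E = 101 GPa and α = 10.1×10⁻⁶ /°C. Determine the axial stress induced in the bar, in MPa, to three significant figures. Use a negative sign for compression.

44.4 MPa

Free thermal expansion αLΔT = 10.1e-6 · 3020 · -43.5 = -1.327 mm.
The walls impose strain ε = −(-1.327)/3020 = 4.3935e-04; σ = Eε = 101000 · 4.3935e-04 = 44.37 MPa.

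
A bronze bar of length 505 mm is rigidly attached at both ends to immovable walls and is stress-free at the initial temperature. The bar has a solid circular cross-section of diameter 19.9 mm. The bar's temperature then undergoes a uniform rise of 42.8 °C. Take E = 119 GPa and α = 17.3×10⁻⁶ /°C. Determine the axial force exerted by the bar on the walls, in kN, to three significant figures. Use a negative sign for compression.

-27.4 kN

Free thermal expansion αLΔT = 17.3e-6 · 505 · 42.8 = 0.3739 mm.
The walls impose strain ε = −(0.3739)/505 = -7.4044e-04; σ = Eε = 119000 · -7.4044e-04 = -88.11 MPa.
Wall reaction R = σ·A = -88.11·311 = -27410 N = -27.41 kN.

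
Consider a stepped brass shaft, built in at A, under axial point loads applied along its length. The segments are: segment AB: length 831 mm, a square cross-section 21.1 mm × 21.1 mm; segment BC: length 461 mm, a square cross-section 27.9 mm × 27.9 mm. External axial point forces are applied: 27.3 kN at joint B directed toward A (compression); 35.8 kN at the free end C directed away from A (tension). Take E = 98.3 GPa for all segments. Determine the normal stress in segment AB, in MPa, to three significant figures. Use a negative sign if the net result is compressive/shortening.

Internal axial forces (sectioning from the free end, tension +): N_BC = 35.8 kN, N_AB = 8.5 kN.
A_AB = 445.2 mm².
σ_AB = N_AB/A_AB = 8500/445.2 = 19.09 MPa.

19.1 MPa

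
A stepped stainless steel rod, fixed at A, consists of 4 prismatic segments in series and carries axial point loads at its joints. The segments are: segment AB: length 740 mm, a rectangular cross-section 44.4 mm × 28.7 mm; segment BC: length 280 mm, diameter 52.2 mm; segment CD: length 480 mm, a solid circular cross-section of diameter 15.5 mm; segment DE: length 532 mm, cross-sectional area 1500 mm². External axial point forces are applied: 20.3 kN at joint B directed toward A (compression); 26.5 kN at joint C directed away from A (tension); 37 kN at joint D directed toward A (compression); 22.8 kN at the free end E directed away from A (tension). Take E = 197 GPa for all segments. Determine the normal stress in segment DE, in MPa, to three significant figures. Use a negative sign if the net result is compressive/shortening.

Internal axial forces (sectioning from the free end, tension +): N_DE = 22.8 kN, N_CD = -14.2 kN, N_BC = 12.3 kN, N_AB = -8 kN.
σ_DE = N_DE/A_DE = 22800/1500 = 15.2 MPa.

15.2 MPa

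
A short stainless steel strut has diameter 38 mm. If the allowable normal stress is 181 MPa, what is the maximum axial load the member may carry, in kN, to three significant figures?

205 kN

A = 1134 mm².
P_max = σ_allow · A = 181 · 1134 = 205300 N = 205.3 kN.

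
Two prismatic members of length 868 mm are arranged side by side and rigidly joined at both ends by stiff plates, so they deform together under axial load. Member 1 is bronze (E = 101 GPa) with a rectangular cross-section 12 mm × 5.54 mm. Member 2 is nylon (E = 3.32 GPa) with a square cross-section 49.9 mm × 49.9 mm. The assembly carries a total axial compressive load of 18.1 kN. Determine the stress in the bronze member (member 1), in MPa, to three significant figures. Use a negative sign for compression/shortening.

A_1 = 66.48 mm².
A_2 = 2490 mm².
Equal strain + equilibrium ⇒ each member carries load in proportion to AE: A₁E₁ = 6714000 N, A₂E₂ = 8267000 N, ΣAE = 14980000 N.
σ₁ = P·E₁/ΣAE = -18100·101000/14980000 = -122 MPa.

-122 MPa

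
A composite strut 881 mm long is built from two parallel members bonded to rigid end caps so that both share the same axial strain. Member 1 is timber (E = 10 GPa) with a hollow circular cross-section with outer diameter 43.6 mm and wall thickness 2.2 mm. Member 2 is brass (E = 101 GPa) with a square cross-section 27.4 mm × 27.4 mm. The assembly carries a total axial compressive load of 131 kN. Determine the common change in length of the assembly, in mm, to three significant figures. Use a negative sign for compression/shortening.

-1.47 mm

A_1 = 286.1 mm².
A_2 = 750.8 mm².
Equal strain + equilibrium ⇒ each member carries load in proportion to AE: A₁E₁ = 2861000 N, A₂E₂ = 75830000 N, ΣAE = 78690000 N.
δ = PL/ΣAE = -131000·881/78690000 = -1.467 mm.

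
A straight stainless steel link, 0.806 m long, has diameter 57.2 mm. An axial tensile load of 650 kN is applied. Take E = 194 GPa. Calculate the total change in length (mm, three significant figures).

A = 2570 mm².
δ_mech = NL/(AE) = 650000·806/(2570·194000) = 1.051 mm.

1.05 mm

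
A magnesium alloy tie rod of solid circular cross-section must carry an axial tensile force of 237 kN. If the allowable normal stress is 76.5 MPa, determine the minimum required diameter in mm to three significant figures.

Required area A ≥ P/σ_allow = 237000/76.5 = 3098 mm².
For a solid circular section, d ≥ √(4A/π) = 62.81 mm.

62.8 mm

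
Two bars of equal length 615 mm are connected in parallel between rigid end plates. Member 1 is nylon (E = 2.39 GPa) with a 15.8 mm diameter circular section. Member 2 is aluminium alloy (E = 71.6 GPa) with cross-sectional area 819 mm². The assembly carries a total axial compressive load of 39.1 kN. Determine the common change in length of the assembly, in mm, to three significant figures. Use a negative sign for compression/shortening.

-0.407 mm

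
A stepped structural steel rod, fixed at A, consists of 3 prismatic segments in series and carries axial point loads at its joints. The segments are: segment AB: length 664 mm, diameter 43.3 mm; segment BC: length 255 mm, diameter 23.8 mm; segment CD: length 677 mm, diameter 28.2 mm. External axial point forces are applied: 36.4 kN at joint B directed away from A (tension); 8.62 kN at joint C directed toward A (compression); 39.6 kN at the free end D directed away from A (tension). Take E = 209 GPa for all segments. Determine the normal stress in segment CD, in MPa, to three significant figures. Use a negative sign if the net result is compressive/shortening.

Internal axial forces (sectioning from the free end, tension +): N_CD = 39.6 kN, N_BC = 30.98 kN, N_AB = 67.38 kN.
A_CD = 624.6 mm².
σ_CD = N_CD/A_CD = 39600/624.6 = 63.4 MPa.

63.4 MPa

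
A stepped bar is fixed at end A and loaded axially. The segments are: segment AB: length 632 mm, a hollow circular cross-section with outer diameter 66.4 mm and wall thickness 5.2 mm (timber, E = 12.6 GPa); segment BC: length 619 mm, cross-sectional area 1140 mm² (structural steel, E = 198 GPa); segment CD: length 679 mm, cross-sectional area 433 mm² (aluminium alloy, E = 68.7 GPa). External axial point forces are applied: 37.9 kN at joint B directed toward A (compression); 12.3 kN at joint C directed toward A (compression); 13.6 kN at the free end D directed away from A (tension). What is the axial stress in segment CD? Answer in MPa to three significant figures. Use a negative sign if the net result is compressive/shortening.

Internal axial forces (sectioning from the free end, tension +): N_CD = 13.6 kN, N_BC = 1.3 kN, N_AB = -36.6 kN.
σ_CD = N_CD/A_CD = 13600/433 = 31.41 MPa.

31.4 MPa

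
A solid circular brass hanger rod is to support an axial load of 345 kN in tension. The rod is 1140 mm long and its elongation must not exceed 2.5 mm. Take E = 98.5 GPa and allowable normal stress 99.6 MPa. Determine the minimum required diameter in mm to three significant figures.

66.4 mm

Required area A ≥ P/σ_allow = 345000/99.6 = 3464 mm².
For a solid circular section, d ≥ √(4A/π) = 66.41 mm.
Elongation limit: A ≥ PL/(Eδ_allow) = 345000·1140/(98500·2.5) = 1597 mm² ⇒ d ≥ 45.1 mm.
The stress limit governs.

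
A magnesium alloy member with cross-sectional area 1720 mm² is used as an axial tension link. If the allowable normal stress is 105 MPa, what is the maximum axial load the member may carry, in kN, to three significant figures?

181 kN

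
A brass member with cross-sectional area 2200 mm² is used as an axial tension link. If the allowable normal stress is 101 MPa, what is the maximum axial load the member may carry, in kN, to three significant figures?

222 kN

P_max = σ_allow · A = 101 · 2200 = 222200 N = 222.2 kN.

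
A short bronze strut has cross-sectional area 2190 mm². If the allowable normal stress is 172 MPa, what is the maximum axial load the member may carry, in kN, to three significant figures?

P_max = σ_allow · A = 172 · 2190 = 376700 N = 376.7 kN.

377 kN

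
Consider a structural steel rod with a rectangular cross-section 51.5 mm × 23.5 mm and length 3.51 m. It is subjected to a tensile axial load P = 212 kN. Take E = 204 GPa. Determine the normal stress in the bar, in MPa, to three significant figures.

A = 1210 mm².
σ = N/A = 212000/1210 = 175.2 MPa.

175 MPa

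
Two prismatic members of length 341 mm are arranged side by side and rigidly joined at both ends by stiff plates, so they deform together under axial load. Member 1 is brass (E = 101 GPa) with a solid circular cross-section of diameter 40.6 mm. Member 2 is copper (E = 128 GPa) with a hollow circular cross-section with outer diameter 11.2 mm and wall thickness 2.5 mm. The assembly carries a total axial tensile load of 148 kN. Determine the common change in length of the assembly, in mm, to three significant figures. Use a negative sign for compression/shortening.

0.362 mm

A_1 = 1295 mm².
A_2 = 68.33 mm².
Equal strain + equilibrium ⇒ each member carries load in proportion to AE: A₁E₁ = 130800000 N, A₂E₂ = 8746000 N, ΣAE = 139500000 N.
δ = PL/ΣAE = 148000·341/139500000 = 0.3618 mm.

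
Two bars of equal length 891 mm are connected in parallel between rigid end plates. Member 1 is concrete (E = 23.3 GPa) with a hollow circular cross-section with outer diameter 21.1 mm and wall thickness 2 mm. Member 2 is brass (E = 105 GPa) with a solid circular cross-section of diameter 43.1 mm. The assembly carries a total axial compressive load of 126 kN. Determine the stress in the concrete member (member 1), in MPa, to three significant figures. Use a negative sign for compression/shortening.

-18.8 MPa

A_1 = 120 mm².
A_2 = 1459 mm².
Equal strain + equilibrium ⇒ each member carries load in proportion to AE: A₁E₁ = 2796000 N, A₂E₂ = 153200000 N, ΣAE = 156000000 N.
σ₁ = P·E₁/ΣAE = -126000·23300/156000000 = -18.82 MPa.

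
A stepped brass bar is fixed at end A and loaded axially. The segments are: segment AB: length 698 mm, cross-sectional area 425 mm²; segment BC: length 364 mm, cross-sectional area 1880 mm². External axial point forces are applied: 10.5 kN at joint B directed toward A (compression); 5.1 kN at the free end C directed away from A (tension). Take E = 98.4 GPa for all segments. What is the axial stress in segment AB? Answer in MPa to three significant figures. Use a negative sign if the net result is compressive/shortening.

Internal axial forces (sectioning from the free end, tension +): N_BC = 5.1 kN, N_AB = -5.4 kN.
σ_AB = N_AB/A_AB = -5400/425 = -12.71 MPa.

-12.7 MPa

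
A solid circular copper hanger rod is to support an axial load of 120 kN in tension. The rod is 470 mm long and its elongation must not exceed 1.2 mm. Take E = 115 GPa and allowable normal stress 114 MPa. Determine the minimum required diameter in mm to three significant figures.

Required area A ≥ P/σ_allow = 120000/114 = 1053 mm².
For a solid circular section, d ≥ √(4A/π) = 36.61 mm.
Elongation limit: A ≥ PL/(Eδ_allow) = 120000·470/(115000·1.2) = 408.7 mm² ⇒ d ≥ 22.81 mm.
The stress limit governs.

36.6 mm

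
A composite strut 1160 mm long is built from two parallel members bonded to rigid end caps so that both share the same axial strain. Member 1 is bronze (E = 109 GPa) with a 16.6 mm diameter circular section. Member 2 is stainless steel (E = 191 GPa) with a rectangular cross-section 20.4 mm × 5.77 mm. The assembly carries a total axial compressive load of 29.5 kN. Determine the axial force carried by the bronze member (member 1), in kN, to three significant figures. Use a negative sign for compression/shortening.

-15.1 kN

A_1 = 216.4 mm².
A_2 = 117.7 mm².
Equal strain + equilibrium ⇒ each member carries load in proportion to AE: A₁E₁ = 23590000 N, A₂E₂ = 22480000 N, ΣAE = 46070000 N.
F₁ = P·A₁E₁/ΣAE = -29500·23590000/46070000 = -15100 N.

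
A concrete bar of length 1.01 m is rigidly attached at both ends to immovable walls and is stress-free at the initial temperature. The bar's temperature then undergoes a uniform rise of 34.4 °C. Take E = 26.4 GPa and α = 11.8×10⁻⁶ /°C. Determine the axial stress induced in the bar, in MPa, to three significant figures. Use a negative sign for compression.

Free thermal expansion αLΔT = 11.8e-6 · 1010 · 34.4 = 0.41 mm.
The walls impose strain ε = −(0.41)/1010 = -4.0592e-04; σ = Eε = 26400 · -4.0592e-04 = -10.72 MPa.

-10.7 MPa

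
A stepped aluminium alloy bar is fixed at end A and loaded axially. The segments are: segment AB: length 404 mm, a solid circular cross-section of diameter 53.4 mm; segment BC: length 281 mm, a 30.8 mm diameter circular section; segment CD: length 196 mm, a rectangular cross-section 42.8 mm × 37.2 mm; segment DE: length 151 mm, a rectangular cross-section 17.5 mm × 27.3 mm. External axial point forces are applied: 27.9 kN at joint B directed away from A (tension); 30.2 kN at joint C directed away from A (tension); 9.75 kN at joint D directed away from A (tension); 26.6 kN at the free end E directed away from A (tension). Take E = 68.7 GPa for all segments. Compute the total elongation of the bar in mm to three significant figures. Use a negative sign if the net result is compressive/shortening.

0.801 mm

Internal axial forces (sectioning from the free end, tension +): N_DE = 26.6 kN, N_CD = 36.35 kN, N_BC = 66.55 kN, N_AB = 94.45 kN.
A_AB = 2240 mm².
A_BC = 745.1 mm².
A_CD = 1592 mm².
A_DE = 477.8 mm².
δ_AB = 94450·404/(2240·68700) = 0.248 mm
δ_BC = 66550·281/(745.1·68700) = 0.3653 mm
δ_CD = 36350·196/(1592·68700) = 0.06514 mm
δ_DE = 26600·151/(477.8·68700) = 0.1224 mm
δ = Σδ_i = 0.8009 mm.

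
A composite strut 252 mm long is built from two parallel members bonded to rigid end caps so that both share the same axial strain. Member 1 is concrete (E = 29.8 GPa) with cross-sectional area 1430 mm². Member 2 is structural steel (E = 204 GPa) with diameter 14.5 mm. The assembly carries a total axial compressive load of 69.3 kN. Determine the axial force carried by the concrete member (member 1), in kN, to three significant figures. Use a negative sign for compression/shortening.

-38.7 kN

A_2 = 165.1 mm².
Equal strain + equilibrium ⇒ each member carries load in proportion to AE: A₁E₁ = 42610000 N, A₂E₂ = 33690000 N, ΣAE = 76300000 N.
F₁ = P·A₁E₁/ΣAE = -69300·42610000/76300000 = -38700 N.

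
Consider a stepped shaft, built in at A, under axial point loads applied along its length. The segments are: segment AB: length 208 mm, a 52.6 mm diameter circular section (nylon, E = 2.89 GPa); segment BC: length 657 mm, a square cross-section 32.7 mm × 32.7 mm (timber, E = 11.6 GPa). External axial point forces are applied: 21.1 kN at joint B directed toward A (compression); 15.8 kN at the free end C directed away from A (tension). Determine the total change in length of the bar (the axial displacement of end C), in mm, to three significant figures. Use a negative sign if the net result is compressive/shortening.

Internal axial forces (sectioning from the free end, tension +): N_BC = 15.8 kN, N_AB = -5.3 kN.
A_AB = 2173 mm².
A_BC = 1069 mm².
δ_AB = -5300·208/(2173·2890) = -0.1755 mm
δ_BC = 15800·657/(1069·11600) = 0.8369 mm
δ = Σδ_i = 0.6613 mm.

0.661 mm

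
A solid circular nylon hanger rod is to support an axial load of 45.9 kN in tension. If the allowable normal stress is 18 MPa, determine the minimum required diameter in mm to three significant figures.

Required area A ≥ P/σ_allow = 45900/18 = 2550 mm².
For a solid circular section, d ≥ √(4A/π) = 56.98 mm.

57.0 mm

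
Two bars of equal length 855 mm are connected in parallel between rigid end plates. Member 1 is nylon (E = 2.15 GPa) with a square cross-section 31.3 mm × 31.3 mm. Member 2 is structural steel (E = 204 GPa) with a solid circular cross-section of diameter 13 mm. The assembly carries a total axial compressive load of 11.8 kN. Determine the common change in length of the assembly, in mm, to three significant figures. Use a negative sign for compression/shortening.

-0.346 mm

A_1 = 979.7 mm².
A_2 = 132.7 mm².
Equal strain + equilibrium ⇒ each member carries load in proportion to AE: A₁E₁ = 2106000 N, A₂E₂ = 27080000 N, ΣAE = 29180000 N.
δ = PL/ΣAE = -11800·855/29180000 = -0.3457 mm.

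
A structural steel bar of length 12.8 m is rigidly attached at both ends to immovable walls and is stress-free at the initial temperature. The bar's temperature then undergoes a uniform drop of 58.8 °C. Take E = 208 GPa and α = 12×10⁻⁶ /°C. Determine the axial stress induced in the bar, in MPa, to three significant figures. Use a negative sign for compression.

Free thermal expansion αLΔT = 12e-6 · 12800 · -58.8 = -9.032 mm.
The walls impose strain ε = −(-9.032)/12800 = 7.0560e-04; σ = Eε = 208000 · 7.0560e-04 = 146.8 MPa.

147 MPa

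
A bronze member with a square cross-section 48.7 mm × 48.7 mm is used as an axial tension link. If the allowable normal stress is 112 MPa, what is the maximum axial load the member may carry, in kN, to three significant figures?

266 kN

A = 2372 mm².
P_max = σ_allow · A = 112 · 2372 = 265600 N = 265.6 kN.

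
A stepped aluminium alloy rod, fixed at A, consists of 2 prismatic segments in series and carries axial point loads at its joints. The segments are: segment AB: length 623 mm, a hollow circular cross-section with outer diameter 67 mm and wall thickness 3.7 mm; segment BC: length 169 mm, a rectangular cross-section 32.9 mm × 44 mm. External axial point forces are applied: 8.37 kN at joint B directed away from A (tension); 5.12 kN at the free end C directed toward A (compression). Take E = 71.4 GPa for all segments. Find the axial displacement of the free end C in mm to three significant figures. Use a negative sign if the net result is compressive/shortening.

0.0302 mm

Internal axial forces (sectioning from the free end, tension +): N_BC = -5.12 kN, N_AB = 3.25 kN.
A_AB = 735.8 mm².
A_BC = 1448 mm².
δ_AB = 3250·623/(735.8·71400) = 0.03854 mm
δ_BC = -5120·169/(1448·71400) = -0.008372 mm
δ = Σδ_i = 0.03017 mm.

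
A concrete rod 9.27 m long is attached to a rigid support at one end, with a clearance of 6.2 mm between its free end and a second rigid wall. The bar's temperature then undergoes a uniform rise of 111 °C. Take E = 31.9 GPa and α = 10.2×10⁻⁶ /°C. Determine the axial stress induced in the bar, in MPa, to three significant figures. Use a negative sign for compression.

-14.8 MPa

Free thermal expansion αLΔT = 10.2e-6 · 9270 · 111 = 10.5 mm.
The walls engage after the gap closes; constrained expansion = 10.5 − 6.2 = 4.295 mm.
The walls impose strain ε = −(4.295)/9270 = -4.6338e-04; σ = Eε = 31900 · -4.6338e-04 = -14.78 MPa.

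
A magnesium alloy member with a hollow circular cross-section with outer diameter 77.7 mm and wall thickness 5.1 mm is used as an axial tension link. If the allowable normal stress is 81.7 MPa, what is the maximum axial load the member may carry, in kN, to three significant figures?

95.0 kN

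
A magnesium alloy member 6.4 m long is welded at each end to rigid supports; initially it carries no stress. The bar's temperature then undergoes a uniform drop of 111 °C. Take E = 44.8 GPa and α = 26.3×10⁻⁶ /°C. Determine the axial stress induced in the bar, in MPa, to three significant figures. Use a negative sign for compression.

Free thermal expansion αLΔT = 26.3e-6 · 6400 · -111 = -18.68 mm.
The walls impose strain ε = −(-18.68)/6400 = 2.9193e-03; σ = Eε = 44800 · 2.9193e-03 = 130.8 MPa.

131 MPa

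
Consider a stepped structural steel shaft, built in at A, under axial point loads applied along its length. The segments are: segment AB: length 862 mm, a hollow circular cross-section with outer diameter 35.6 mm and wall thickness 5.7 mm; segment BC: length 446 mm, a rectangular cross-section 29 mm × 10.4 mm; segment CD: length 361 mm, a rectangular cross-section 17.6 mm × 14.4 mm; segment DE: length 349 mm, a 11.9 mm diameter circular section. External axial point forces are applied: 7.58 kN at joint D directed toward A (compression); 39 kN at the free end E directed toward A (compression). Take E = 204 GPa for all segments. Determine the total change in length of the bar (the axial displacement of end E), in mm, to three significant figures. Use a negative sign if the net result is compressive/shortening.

-1.63 mm

Internal axial forces (sectioning from the free end, tension +): N_DE = -39 kN, N_CD = -46.58 kN, N_BC = -46.58 kN, N_AB = -46.58 kN.
A_AB = 535.4 mm².
A_BC = 301.6 mm².
A_CD = 253.4 mm².
A_DE = 111.2 mm².
δ_AB = -46580·862/(535.4·204000) = -0.3676 mm
δ_BC = -46580·446/(301.6·204000) = -0.3377 mm
δ_CD = -46580·361/(253.4·204000) = -0.3252 mm
δ_DE = -39000·349/(111.2·204000) = -0.5999 mm
δ = Σδ_i = -1.63 mm.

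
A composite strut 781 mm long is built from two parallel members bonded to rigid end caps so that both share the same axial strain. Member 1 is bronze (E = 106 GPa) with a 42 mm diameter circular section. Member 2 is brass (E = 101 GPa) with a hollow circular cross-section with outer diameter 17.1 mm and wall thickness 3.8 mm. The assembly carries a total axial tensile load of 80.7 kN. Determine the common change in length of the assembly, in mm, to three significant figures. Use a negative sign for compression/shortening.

0.387 mm

A_1 = 1385 mm².
A_2 = 158.8 mm².
Equal strain + equilibrium ⇒ each member carries load in proportion to AE: A₁E₁ = 146900000 N, A₂E₂ = 16040000 N, ΣAE = 162900000 N.
δ = PL/ΣAE = 80700·781/162900000 = 0.3869 mm.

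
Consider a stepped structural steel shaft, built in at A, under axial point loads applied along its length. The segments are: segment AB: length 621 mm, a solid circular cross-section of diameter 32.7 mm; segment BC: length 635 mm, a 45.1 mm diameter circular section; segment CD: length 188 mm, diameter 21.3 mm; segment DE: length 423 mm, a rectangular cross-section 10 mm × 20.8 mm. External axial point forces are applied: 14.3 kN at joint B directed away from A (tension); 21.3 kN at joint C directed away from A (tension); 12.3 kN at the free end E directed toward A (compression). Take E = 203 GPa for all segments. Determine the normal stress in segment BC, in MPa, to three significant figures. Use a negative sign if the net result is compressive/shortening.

5.63 MPa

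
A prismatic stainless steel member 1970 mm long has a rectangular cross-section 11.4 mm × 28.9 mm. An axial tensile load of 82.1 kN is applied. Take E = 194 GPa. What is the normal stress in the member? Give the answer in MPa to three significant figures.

A = 329.5 mm².
σ = N/A = 82100/329.5 = 249.2 MPa.

249 MPa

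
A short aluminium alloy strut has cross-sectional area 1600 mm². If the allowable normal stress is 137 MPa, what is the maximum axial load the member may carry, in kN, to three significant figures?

P_max = σ_allow · A = 137 · 1600 = 219200 N = 219.2 kN.

219 kN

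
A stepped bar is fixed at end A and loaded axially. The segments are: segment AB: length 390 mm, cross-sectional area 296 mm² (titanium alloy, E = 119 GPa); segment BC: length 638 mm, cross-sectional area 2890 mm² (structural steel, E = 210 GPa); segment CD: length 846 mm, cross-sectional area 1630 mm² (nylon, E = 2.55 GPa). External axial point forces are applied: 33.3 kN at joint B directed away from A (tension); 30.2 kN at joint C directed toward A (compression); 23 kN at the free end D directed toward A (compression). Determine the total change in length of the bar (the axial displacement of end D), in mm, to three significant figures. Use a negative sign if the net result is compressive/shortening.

-4.96 mm

Internal axial forces (sectioning from the free end, tension +): N_CD = -23 kN, N_BC = -53.2 kN, N_AB = -19.9 kN.
δ_AB = -19900·390/(296·119000) = -0.2203 mm
δ_BC = -53200·638/(2890·210000) = -0.05593 mm
δ_CD = -23000·846/(1630·2550) = -4.681 mm
δ = Σδ_i = -4.958 mm.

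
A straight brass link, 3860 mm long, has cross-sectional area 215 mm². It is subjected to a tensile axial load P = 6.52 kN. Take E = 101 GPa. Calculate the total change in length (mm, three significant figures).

1.16 mm

δ_mech = NL/(AE) = 6520·3860/(215·101000) = 1.159 mm.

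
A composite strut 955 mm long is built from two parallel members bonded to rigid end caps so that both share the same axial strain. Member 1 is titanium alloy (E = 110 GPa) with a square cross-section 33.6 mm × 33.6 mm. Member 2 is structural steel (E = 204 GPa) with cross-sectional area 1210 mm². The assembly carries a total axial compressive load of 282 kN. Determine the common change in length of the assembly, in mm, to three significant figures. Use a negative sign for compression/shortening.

-0.726 mm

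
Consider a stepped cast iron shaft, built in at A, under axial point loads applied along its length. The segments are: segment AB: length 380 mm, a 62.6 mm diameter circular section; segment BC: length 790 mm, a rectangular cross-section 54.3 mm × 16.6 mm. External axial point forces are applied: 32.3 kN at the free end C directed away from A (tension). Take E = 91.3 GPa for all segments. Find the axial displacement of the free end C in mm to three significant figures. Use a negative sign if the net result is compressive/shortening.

0.354 mm

Internal axial forces (sectioning from the free end, tension +): N_BC = 32.3 kN, N_AB = 32.3 kN.
A_AB = 3078 mm².
A_BC = 901.4 mm².
δ_AB = 32300·380/(3078·91300) = 0.04368 mm
δ_BC = 32300·790/(901.4·91300) = 0.3101 mm
δ = Σδ_i = 0.3537 mm.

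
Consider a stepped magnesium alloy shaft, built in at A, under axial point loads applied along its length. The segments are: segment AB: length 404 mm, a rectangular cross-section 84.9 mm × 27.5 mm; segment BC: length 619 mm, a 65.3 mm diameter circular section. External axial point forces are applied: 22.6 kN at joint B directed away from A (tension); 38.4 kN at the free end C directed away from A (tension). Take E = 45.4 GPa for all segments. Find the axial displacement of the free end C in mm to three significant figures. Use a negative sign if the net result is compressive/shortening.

Internal axial forces (sectioning from the free end, tension +): N_BC = 38.4 kN, N_AB = 61 kN.
A_AB = 2335 mm².
A_BC = 3349 mm².
δ_AB = 61000·404/(2335·45400) = 0.2325 mm
δ_BC = 38400·619/(3349·45400) = 0.1563 mm
δ = Σδ_i = 0.3888 mm.

0.389 mm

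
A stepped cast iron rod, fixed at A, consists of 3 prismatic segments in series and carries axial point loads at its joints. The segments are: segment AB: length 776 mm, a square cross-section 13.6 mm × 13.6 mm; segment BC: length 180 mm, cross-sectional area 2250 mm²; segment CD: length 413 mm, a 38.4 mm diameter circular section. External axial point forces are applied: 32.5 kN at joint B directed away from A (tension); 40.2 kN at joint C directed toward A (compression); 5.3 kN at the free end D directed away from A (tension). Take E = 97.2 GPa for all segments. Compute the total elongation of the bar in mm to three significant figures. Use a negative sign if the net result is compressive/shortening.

-0.113 mm

Internal axial forces (sectioning from the free end, tension +): N_CD = 5.3 kN, N_BC = -34.9 kN, N_AB = -2.4 kN.
A_AB = 185 mm².
A_CD = 1158 mm².
δ_AB = -2400·776/(185·97200) = -0.1036 mm
δ_BC = -34900·180/(2250·97200) = -0.02872 mm
δ_CD = 5300·413/(1158·97200) = 0.01944 mm
δ = Σδ_i = -0.1129 mm.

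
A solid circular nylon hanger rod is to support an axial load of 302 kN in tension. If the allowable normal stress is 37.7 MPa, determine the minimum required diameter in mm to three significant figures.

101 mm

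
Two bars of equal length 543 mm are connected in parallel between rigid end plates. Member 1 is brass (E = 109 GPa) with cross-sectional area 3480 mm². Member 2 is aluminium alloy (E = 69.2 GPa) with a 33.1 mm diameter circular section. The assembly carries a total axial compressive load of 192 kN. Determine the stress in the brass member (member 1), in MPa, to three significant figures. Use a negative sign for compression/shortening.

-47.7 MPa

A_2 = 860.5 mm².
Equal strain + equilibrium ⇒ each member carries load in proportion to AE: A₁E₁ = 379300000 N, A₂E₂ = 59550000 N, ΣAE = 438900000 N.
σ₁ = P·E₁/ΣAE = -192000·109000/438900000 = -47.69 MPa.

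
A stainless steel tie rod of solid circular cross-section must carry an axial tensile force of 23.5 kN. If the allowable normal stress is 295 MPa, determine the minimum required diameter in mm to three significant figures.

Required area A ≥ P/σ_allow = 23500/295 = 79.66 mm².
For a solid circular section, d ≥ √(4A/π) = 10.07 mm.

10.1 mm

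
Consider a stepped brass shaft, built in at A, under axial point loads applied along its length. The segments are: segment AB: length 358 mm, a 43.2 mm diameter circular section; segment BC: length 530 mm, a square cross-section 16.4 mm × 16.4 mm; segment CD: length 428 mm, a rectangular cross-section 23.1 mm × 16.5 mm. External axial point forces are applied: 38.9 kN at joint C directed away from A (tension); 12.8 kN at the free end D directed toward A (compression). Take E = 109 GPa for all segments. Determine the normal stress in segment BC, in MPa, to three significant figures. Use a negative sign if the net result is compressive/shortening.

Internal axial forces (sectioning from the free end, tension +): N_CD = -12.8 kN, N_BC = 26.1 kN, N_AB = 26.1 kN.
A_BC = 269 mm².
σ_BC = N_BC/A_BC = 26100/269 = 97.04 MPa.

97.0 MPa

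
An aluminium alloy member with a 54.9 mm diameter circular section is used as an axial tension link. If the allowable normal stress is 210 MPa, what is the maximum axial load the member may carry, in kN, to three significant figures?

A = 2367 mm².
P_max = σ_allow · A = 210 · 2367 = 497100 N = 497.1 kN.

497 kN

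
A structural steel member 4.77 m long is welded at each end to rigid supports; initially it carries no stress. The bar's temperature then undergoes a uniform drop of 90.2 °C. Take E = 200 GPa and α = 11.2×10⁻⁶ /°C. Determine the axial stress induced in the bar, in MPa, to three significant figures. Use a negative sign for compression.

Free thermal expansion αLΔT = 11.2e-6 · 4770 · -90.2 = -4.819 mm.
The walls impose strain ε = −(-4.819)/4770 = 1.0102e-03; σ = Eε = 200000 · 1.0102e-03 = 202 MPa.

202 MPa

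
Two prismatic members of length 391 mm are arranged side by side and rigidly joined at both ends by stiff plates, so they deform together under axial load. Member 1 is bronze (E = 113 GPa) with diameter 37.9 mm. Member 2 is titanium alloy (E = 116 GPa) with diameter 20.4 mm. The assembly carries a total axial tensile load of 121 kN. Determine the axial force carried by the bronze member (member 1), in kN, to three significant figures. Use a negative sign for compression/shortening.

A_1 = 1128 mm².
A_2 = 326.9 mm².
Equal strain + equilibrium ⇒ each member carries load in proportion to AE: A₁E₁ = 127500000 N, A₂E₂ = 37910000 N, ΣAE = 165400000 N.
F₁ = P·A₁E₁/ΣAE = 121000·127500000/165400000 = 93260 N.

93.3 kN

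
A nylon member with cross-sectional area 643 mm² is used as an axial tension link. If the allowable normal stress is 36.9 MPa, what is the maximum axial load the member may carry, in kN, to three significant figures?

P_max = σ_allow · A = 36.9 · 643 = 23730 N = 23.73 kN.

23.7 kN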